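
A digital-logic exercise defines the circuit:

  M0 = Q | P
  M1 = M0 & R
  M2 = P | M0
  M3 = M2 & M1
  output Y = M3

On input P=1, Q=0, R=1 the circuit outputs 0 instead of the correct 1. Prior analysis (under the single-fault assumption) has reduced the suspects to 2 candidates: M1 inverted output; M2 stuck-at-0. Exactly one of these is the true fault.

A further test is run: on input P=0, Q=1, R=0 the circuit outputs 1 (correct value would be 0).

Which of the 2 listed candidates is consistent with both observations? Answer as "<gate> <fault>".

M1 inverted output

Evaluate each candidate on input P=0, Q=1, R=0:
  M1 inverted output: M0=1, M1=1 [inverted output], M2=1, M3=1 → 1 — matches
  M2 stuck-at-0: M0=1, M1=0, M2=0 [stuck-at-0], M3=0 → 0 — eliminated
Only M1 inverted output reproduces the observed 1.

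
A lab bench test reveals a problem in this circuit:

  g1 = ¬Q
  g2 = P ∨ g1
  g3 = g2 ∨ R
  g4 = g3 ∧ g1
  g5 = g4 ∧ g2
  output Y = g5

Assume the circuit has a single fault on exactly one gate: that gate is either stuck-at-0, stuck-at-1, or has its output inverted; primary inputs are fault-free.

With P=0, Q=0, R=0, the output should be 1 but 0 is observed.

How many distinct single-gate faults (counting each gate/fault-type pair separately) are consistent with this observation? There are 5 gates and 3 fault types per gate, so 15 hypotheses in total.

Fault-free: g1=1, g2=1, g3=1, g4=1, g5=1 → 1. Observed 0.
  g1: stuck-at-0, inverted output ✓; others ✗
  g2: stuck-at-0, inverted output ✓; others ✗
  g3: stuck-at-0, inverted output ✓; others ✗
  g4: stuck-at-0, inverted output ✓; others ✗
  g5: stuck-at-0, inverted output ✓; others ✗
Consistent faults: {g1 stuck-at-0, g1 inverted output, g2 stuck-at-0, g2 inverted output, g3 stuck-at-0, g3 inverted output, g4 stuck-at-0, g4 inverted output, g5 stuck-at-0, g5 inverted output} — 10 in all.

10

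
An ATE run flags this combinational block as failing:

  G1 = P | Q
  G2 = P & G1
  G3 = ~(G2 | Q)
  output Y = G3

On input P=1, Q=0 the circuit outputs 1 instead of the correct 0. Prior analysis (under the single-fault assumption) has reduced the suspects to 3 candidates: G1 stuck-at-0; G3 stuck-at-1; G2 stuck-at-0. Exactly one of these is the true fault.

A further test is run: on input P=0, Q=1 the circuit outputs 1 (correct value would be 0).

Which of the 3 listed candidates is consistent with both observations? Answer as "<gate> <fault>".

Evaluate each candidate on input P=0, Q=1:
  G1 stuck-at-0: G1=0 [stuck-at-0], G2=0, G3=0 → 0 — eliminated
  G3 stuck-at-1: G1=1, G2=0, G3=1 [stuck-at-1] → 1 — matches
  G2 stuck-at-0: G1=1, G2=0 [stuck-at-0], G3=0 → 0 — eliminated
Only G3 stuck-at-1 reproduces the observed 1.

G3 stuck-at-1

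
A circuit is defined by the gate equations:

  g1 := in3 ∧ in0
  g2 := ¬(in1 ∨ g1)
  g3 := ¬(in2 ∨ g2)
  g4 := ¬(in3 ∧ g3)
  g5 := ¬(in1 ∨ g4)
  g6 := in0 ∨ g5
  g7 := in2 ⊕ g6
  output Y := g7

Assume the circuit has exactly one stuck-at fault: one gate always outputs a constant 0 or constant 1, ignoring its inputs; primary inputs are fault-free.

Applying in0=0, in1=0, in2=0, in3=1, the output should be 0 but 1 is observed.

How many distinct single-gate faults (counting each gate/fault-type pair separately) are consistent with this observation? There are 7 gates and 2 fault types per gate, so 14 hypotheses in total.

7

Fault-free: g1=0, g2=1, g3=0, g4=1, g5=0, g6=0, g7=0 → 0. Observed 1.
  g1 stuck-at-0: output 0 ✗
  g1 stuck-at-1: output 1 ✓
  g2 stuck-at-0: output 1 ✓
  g2 stuck-at-1: output 0 ✗
  g3 stuck-at-0: output 0 ✗
  g3 stuck-at-1: output 1 ✓
  g4 stuck-at-0: output 1 ✓
  g4 stuck-at-1: output 0 ✗
  g5 stuck-at-0: output 0 ✗
  g5 stuck-at-1: output 1 ✓
  g6 stuck-at-0: output 0 ✗
  g6 stuck-at-1: output 1 ✓
  g7 stuck-at-0: output 0 ✗
  g7 stuck-at-1: output 1 ✓
Consistent faults: {g1 stuck-at-1, g2 stuck-at-0, g3 stuck-at-1, g4 stuck-at-0, g5 stuck-at-1, g6 stuck-at-1, g7 stuck-at-1} — 7 in all.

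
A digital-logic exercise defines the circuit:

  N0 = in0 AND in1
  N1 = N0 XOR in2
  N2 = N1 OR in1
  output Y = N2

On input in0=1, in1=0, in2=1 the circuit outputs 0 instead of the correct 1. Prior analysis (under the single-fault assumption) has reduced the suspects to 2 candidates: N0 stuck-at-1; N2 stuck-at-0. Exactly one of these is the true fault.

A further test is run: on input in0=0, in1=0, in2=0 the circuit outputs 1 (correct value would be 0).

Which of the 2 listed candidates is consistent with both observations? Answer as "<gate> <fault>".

Evaluate each candidate on input in0=0, in1=0, in2=0:
  N0 stuck-at-1: N0=1 [stuck-at-1], N1=1, N2=1 → 1 — matches
  N2 stuck-at-0: N0=0, N1=0, N2=0 [stuck-at-0] → 0 — eliminated
Only N0 stuck-at-1 reproduces the observed 1.

N0 stuck-at-1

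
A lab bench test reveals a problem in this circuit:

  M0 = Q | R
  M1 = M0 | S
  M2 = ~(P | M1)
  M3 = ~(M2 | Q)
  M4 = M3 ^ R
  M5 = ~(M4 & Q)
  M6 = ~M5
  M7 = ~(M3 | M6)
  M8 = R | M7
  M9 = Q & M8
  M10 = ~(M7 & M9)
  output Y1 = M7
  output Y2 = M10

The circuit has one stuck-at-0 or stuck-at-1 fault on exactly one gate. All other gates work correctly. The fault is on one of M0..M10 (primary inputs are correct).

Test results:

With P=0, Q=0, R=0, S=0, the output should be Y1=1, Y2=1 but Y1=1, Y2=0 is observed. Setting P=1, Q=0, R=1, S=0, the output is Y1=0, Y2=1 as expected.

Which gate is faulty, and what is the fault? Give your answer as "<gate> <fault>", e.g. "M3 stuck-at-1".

Fault-free values for test 1 (P=0, Q=0, R=0, S=0): M0=0, M1=0, M2=1, M3=0, M4=0, M5=1, M6=0, M7=1, M8=1, M9=0, M10=1, giving Y1=1, Y2=1. Observed Y1=1, Y2=0.
Test 1: faults giving observed Y1=1, Y2=0 are {M9 stuck-at-1, M10 stuck-at-0}.
Test 2 (P=1, Q=0, R=1, S=0): fault-free M0=1, M1=1, M2=0, M3=1, M4=0, M5=1, M6=0, M7=0, M8=1, M9=0, M10=1 → Y1=0, Y2=1; observed Y1=0, Y2=1. Eliminates M10 stuck-at-0.
Only M9 stuck-at-1 is consistent with every test.

M9 stuck-at-1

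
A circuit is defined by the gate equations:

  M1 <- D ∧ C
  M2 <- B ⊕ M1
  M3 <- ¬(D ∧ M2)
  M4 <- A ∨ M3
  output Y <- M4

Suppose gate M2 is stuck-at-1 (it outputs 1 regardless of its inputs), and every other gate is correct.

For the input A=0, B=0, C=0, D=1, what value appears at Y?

Propagate with M2 forced: M1=0, M2=1 [stuck-at-1], M3=0, M4=0.
So Y = 0. (Without the fault it would be 1.)

0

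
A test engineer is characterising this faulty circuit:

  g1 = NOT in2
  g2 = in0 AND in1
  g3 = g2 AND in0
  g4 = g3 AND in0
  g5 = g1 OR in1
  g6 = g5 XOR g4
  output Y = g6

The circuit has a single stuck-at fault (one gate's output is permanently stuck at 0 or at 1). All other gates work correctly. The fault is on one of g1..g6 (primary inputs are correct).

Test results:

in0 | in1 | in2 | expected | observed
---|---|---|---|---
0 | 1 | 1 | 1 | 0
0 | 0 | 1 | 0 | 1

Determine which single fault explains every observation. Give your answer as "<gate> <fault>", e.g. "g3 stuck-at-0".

g4 stuck-at-1

Fault-free values for test 1 (in0=0, in1=1, in2=1): g1=0, g2=0, g3=0, g4=0, g5=1, g6=1, giving Y=1. Observed 0.
Test 1: faults giving observed 0 are {g4 stuck-at-1, g5 stuck-at-0, g6 stuck-at-0}.
Test 2 (in0=0, in1=0, in2=1): fault-free g1=0, g2=0, g3=0, g4=0, g5=0, g6=0 → 0; observed 1. Eliminates g5 stuck-at-0, g6 stuck-at-0.
Only g4 stuck-at-1 is consistent with every test.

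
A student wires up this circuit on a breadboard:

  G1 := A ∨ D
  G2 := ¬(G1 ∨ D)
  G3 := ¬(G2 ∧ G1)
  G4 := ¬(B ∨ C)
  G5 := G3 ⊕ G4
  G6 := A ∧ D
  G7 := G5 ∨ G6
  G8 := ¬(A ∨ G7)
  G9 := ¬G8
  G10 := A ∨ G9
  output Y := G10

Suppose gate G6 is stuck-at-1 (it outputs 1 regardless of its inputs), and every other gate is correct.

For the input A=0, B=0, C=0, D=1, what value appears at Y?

Propagate with G6 forced: G1=1, G2=0, G3=1, G4=1, G5=0, G6=1 [stuck-at-1], G7=1, G8=0, G9=1, G10=1.
So Y = 1. (Without the fault it would be 0.)

1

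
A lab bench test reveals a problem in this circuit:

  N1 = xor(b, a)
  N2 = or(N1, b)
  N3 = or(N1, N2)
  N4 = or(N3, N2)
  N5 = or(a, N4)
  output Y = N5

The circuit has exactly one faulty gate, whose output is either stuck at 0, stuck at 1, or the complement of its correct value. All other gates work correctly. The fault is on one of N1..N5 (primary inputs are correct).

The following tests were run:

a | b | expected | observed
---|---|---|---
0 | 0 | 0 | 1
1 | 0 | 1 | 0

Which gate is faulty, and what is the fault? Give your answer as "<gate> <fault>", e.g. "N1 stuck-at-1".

N5 inverted output

Fault-free values for test 1 (a=0, b=0): N1=0, N2=0, N3=0, N4=0, N5=0, giving Y=0. Observed 1.
Test 1: faults giving observed 1 are {N1 stuck-at-1, N1 inverted output, N2 stuck-at-1, N2 inverted output, N3 stuck-at-1, N3 inverted output, N4 stuck-at-1, N4 inverted output, N5 stuck-at-1, N5 inverted output}.
Test 2 (a=1, b=0): fault-free N1=1, N2=1, N3=1, N4=1, N5=1 → 1; observed 0. Eliminates N1 stuck-at-1, N1 inverted output, N2 stuck-at-1, N2 inverted output, N3 stuck-at-1, N3 inverted output, N4 stuck-at-1, N4 inverted output, N5 stuck-at-1.
Only N5 inverted output is consistent with every test.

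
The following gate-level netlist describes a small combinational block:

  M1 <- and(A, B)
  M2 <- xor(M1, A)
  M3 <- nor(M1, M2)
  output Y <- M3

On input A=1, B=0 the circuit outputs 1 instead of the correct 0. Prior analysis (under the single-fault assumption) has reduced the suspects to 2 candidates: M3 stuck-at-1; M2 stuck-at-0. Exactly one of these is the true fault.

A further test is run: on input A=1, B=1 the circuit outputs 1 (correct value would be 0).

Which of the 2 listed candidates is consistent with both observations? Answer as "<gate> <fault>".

Evaluate each candidate on input A=1, B=1:
  M3 stuck-at-1: M1=1, M2=0, M3=1 [stuck-at-1] → 1 — matches
  M2 stuck-at-0: M1=1, M2=0 [stuck-at-0], M3=0 → 0 — eliminated
Only M3 stuck-at-1 reproduces the observed 1.

M3 stuck-at-1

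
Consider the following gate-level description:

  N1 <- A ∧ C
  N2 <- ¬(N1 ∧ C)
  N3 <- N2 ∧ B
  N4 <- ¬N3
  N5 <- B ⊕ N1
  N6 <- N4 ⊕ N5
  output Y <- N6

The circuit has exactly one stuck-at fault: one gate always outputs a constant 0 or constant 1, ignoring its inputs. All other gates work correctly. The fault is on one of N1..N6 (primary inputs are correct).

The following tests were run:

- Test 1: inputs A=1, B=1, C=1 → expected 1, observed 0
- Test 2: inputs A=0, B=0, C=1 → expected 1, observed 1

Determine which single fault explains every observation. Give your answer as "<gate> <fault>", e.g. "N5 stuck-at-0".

Fault-free values for test 1 (A=1, B=1, C=1): N1=1, N2=0, N3=0, N4=1, N5=0, N6=1, giving Y=1. Observed 0.
Test 1: faults giving observed 0 are {N2 stuck-at-1, N3 stuck-at-1, N4 stuck-at-0, N5 stuck-at-1, N6 stuck-at-0}.
Test 2 (A=0, B=0, C=1): fault-free N1=0, N2=1, N3=0, N4=1, N5=0, N6=1 → 1; observed 1. Eliminates N3 stuck-at-1, N4 stuck-at-0, N5 stuck-at-1, N6 stuck-at-0.
Only N2 stuck-at-1 is consistent with every test.

N2 stuck-at-1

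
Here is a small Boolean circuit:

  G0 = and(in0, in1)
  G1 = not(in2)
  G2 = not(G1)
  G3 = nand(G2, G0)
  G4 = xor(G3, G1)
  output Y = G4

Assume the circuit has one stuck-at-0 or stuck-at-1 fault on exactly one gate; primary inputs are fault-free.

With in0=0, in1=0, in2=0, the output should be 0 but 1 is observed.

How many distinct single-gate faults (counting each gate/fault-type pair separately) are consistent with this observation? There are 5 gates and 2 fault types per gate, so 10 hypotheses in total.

Fault-free: G0=0, G1=1, G2=0, G3=1, G4=0 → 0. Observed 1.
  G0 stuck-at-0: output 0 ✗
  G0 stuck-at-1: output 0 ✗
  G1 stuck-at-0: output 1 ✓
  G1 stuck-at-1: output 0 ✗
  G2 stuck-at-0: output 0 ✗
  G2 stuck-at-1: output 0 ✗
  G3 stuck-at-0: output 1 ✓
  G3 stuck-at-1: output 0 ✗
  G4 stuck-at-0: output 0 ✗
  G4 stuck-at-1: output 1 ✓
Consistent faults: {G1 stuck-at-0, G3 stuck-at-0, G4 stuck-at-1} — 3 in all.

3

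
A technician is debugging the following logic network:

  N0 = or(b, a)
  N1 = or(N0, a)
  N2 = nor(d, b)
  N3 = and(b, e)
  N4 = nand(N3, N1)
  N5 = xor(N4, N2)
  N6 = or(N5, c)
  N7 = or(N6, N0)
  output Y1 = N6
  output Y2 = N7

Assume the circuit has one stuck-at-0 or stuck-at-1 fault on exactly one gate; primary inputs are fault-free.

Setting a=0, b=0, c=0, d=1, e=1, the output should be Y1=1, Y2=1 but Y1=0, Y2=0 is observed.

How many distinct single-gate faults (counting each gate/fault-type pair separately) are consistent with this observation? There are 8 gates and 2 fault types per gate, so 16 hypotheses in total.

4

Fault-free: N0=0, N1=0, N2=0, N3=0, N4=1, N5=1, N6=1, N7=1 → Y1=1, Y2=1. Observed Y1=0, Y2=0.
  N0: none of the 2 fault types match ✗
  N1: none of the 2 fault types match ✗
  N2: stuck-at-1 ✓; others ✗
  N3: none of the 2 fault types match ✗
  N4: stuck-at-0 ✓; others ✗
  N5: stuck-at-0 ✓; others ✗
  N6: stuck-at-0 ✓; others ✗
  N7: none of the 2 fault types match ✗
Consistent faults: {N2 stuck-at-1, N4 stuck-at-0, N5 stuck-at-0, N6 stuck-at-0} — 4 in all.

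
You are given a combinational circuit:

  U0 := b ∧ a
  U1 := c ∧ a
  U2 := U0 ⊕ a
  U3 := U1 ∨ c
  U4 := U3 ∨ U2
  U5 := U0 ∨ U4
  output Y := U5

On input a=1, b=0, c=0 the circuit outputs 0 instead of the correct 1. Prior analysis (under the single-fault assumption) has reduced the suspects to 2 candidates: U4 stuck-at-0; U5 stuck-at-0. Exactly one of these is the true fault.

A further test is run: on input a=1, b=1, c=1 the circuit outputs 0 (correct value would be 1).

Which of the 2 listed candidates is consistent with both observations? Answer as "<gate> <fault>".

U5 stuck-at-0

Evaluate each candidate on input a=1, b=1, c=1:
  U4 stuck-at-0: U0=1, U1=1, U2=0, U3=1, U4=0 [stuck-at-0], U5=1 → 1 — eliminated
  U5 stuck-at-0: U0=1, U1=1, U2=0, U3=1, U4=1, U5=0 [stuck-at-0] → 0 — matches
Only U5 stuck-at-0 reproduces the observed 0.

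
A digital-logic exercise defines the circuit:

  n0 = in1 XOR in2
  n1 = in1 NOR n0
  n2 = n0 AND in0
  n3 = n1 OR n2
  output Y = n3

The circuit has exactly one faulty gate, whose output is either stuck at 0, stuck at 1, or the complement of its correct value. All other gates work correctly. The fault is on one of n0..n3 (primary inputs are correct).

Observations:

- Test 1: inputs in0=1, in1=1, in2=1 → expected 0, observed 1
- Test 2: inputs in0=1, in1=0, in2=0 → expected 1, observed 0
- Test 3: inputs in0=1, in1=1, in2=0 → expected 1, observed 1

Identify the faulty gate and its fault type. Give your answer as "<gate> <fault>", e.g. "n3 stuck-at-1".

Fault-free values for test 1 (in0=1, in1=1, in2=1): n0=0, n1=0, n2=0, n3=0, giving Y=0. Observed 1.
Test 1: faults giving observed 1 are {n0 stuck-at-1, n0 inverted output, n1 stuck-at-1, n1 inverted output, n2 stuck-at-1, n2 inverted output, n3 stuck-at-1, n3 inverted output}.
Test 2 (in0=1, in1=0, in2=0): fault-free n0=0, n1=1, n2=0, n3=1 → 1; observed 0. Eliminates n0 stuck-at-1, n0 inverted output, n1 stuck-at-1, n2 stuck-at-1, n2 inverted output, n3 stuck-at-1.
Test 3 (in0=1, in1=1, in2=0): fault-free n0=1, n1=0, n2=1, n3=1 → 1; observed 1. Eliminates n3 inverted output.
Only n1 inverted output is consistent with every test.

n1 inverted output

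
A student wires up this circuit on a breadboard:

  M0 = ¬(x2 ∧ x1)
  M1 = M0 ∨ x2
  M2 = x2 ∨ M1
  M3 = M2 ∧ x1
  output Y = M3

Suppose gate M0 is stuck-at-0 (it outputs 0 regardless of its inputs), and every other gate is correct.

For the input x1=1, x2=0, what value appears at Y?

Propagate with M0 forced: M0=0 [stuck-at-0], M1=0, M2=0, M3=0.
So Y = 0. (Without the fault it would be 1.)

0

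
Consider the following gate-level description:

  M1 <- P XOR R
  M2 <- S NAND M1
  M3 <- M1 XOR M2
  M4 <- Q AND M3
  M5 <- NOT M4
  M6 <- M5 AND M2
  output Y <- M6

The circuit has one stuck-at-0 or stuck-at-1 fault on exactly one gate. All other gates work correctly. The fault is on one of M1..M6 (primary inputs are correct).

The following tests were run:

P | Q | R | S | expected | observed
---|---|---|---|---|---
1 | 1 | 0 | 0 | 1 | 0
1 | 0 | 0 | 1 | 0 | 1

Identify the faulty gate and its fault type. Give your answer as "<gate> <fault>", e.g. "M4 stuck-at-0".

M1 stuck-at-0

Fault-free values for test 1 (P=1, Q=1, R=0, S=0): M1=1, M2=1, M3=0, M4=0, M5=1, M6=1, giving Y=1. Observed 0.
Test 1: faults giving observed 0 are {M1 stuck-at-0, M2 stuck-at-0, M3 stuck-at-1, M4 stuck-at-1, M5 stuck-at-0, M6 stuck-at-0}.
Test 2 (P=1, Q=0, R=0, S=1): fault-free M1=1, M2=0, M3=1, M4=0, M5=1, M6=0 → 0; observed 1. Eliminates M2 stuck-at-0, M3 stuck-at-1, M4 stuck-at-1, M5 stuck-at-0, M6 stuck-at-0.
Only M1 stuck-at-0 is consistent with every test.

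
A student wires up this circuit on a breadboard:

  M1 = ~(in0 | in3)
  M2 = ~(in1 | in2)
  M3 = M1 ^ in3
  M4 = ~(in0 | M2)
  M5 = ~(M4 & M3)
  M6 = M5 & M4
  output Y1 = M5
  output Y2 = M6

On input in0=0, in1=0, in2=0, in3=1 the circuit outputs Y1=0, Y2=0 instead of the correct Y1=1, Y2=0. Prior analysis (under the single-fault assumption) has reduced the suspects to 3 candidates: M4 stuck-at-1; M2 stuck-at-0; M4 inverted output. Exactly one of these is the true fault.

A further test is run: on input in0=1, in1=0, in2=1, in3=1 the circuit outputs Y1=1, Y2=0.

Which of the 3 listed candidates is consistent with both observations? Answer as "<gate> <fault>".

Evaluate each candidate on input in0=1, in1=0, in2=1, in3=1:
  M4 stuck-at-1: M1=0, M2=0, M3=1, M4=1 [stuck-at-1], M5=0, M6=0 → Y1=0, Y2=0 — eliminated
  M2 stuck-at-0: M1=0, M2=0 [stuck-at-0], M3=1, M4=0, M5=1, M6=0 → Y1=1, Y2=0 — matches
  M4 inverted output: M1=0, M2=0, M3=1, M4=1 [inverted output], M5=0, M6=0 → Y1=0, Y2=0 — eliminated
Only M2 stuck-at-0 reproduces the observed Y1=1, Y2=0.

M2 stuck-at-0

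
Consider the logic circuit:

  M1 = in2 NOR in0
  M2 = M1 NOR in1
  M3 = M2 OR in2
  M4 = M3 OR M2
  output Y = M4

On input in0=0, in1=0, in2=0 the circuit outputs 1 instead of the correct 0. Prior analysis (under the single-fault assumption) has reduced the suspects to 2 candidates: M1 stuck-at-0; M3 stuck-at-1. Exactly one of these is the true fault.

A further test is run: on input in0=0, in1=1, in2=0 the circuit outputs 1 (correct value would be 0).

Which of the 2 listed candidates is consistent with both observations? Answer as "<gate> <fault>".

Evaluate each candidate on input in0=0, in1=1, in2=0:
  M1 stuck-at-0: M1=0 [stuck-at-0], M2=0, M3=0, M4=0 → 0 — eliminated
  M3 stuck-at-1: M1=1, M2=0, M3=1 [stuck-at-1], M4=1 → 1 — matches
Only M3 stuck-at-1 reproduces the observed 1.

M3 stuck-at-1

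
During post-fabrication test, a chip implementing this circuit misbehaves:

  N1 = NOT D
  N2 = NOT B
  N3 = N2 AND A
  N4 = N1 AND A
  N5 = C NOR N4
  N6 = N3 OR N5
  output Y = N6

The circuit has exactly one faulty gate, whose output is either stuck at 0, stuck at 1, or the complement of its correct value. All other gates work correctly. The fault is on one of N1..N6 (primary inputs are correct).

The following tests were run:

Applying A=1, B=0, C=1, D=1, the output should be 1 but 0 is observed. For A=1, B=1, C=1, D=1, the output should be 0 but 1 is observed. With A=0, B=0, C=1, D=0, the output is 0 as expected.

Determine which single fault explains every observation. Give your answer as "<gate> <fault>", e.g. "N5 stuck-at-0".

N2 inverted output

Fault-free values for test 1 (A=1, B=0, C=1, D=1): N1=0, N2=1, N3=1, N4=0, N5=0, N6=1, giving Y=1. Observed 0.
Test 1: faults giving observed 0 are {N2 stuck-at-0, N2 inverted output, N3 stuck-at-0, N3 inverted output, N6 stuck-at-0, N6 inverted output}.
Test 2 (A=1, B=1, C=1, D=1): fault-free N1=0, N2=0, N3=0, N4=0, N5=0, N6=0 → 0; observed 1. Eliminates N2 stuck-at-0, N3 stuck-at-0, N6 stuck-at-0.
Test 3 (A=0, B=0, C=1, D=0): fault-free N1=1, N2=1, N3=0, N4=0, N5=0, N6=0 → 0; observed 0. Eliminates N3 inverted output, N6 inverted output.
Only N2 inverted output is consistent with every test.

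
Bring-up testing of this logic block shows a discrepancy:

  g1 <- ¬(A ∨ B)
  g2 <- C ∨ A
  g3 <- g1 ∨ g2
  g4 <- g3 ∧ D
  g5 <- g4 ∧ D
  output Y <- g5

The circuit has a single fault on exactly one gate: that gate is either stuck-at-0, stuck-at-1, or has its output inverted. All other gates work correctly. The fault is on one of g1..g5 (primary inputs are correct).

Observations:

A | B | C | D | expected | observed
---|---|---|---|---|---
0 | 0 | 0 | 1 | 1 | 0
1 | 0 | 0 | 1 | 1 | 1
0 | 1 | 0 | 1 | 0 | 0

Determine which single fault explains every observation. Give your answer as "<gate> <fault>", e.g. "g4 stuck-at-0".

Fault-free values for test 1 (A=0, B=0, C=0, D=1): g1=1, g2=0, g3=1, g4=1, g5=1, giving Y=1. Observed 0.
Test 1: faults giving observed 0 are {g1 stuck-at-0, g1 inverted output, g3 stuck-at-0, g3 inverted output, g4 stuck-at-0, g4 inverted output, g5 stuck-at-0, g5 inverted output}.
Test 2 (A=1, B=0, C=0, D=1): fault-free g1=0, g2=1, g3=1, g4=1, g5=1 → 1; observed 1. Eliminates g3 stuck-at-0, g3 inverted output, g4 stuck-at-0, g4 inverted output, g5 stuck-at-0, g5 inverted output.
Test 3 (A=0, B=1, C=0, D=1): fault-free g1=0, g2=0, g3=0, g4=0, g5=0 → 0; observed 0. Eliminates g1 inverted output.
Only g1 stuck-at-0 is consistent with every test.

g1 stuck-at-0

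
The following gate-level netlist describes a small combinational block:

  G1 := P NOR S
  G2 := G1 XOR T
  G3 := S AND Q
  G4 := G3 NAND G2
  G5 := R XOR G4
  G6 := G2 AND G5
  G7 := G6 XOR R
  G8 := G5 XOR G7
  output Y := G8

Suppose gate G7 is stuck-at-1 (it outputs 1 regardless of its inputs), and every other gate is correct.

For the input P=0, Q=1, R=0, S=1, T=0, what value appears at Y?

Propagate with G7 forced: G1=0, G2=0, G3=1, G4=1, G5=1, G6=0, G7=1 [stuck-at-1], G8=0.
So Y = 0. (Without the fault it would be 1.)

0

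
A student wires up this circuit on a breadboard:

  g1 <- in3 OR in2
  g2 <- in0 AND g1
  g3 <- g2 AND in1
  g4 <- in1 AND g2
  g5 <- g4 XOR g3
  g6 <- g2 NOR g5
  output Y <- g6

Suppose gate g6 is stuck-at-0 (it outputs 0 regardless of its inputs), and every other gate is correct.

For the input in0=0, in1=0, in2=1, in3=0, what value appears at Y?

0

Propagate with g6 forced: g1=1, g2=0, g3=0, g4=0, g5=0, g6=0 [stuck-at-0].
So Y = 0. (Without the fault it would be 1.)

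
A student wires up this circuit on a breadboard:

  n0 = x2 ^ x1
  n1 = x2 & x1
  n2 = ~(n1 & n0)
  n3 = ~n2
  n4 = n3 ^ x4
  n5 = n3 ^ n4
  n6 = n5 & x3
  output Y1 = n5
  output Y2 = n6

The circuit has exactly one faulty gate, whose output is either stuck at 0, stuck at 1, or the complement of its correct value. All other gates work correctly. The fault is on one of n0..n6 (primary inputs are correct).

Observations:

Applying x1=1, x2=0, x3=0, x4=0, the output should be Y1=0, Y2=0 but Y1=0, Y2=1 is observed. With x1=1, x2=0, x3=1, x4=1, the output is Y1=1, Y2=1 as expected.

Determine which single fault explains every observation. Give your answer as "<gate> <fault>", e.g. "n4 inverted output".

Fault-free values for test 1 (x1=1, x2=0, x3=0, x4=0): n0=1, n1=0, n2=1, n3=0, n4=0, n5=0, n6=0, giving Y1=0, Y2=0. Observed Y1=0, Y2=1.
Test 1: faults giving observed Y1=0, Y2=1 are {n6 stuck-at-1, n6 inverted output}.
Test 2 (x1=1, x2=0, x3=1, x4=1): fault-free n0=1, n1=0, n2=1, n3=0, n4=1, n5=1, n6=1 → Y1=1, Y2=1; observed Y1=1, Y2=1. Eliminates n6 inverted output.
Only n6 stuck-at-1 is consistent with every test.

n6 stuck-at-1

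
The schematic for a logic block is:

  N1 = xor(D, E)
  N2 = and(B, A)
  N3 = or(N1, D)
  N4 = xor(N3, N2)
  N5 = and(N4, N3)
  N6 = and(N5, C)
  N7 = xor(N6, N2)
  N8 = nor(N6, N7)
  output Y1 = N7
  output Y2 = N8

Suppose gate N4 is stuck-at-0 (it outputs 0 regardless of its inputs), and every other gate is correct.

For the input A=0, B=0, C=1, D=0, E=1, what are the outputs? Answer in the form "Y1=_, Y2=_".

Y1=0, Y2=1

Propagate with N4 forced: N1=1, N2=0, N3=1, N4=0 [stuck-at-0], N5=0, N6=0, N7=0, N8=1.
So the outputs are Y1=0, Y2=1. (Without the fault they would be Y1=1, Y2=0.)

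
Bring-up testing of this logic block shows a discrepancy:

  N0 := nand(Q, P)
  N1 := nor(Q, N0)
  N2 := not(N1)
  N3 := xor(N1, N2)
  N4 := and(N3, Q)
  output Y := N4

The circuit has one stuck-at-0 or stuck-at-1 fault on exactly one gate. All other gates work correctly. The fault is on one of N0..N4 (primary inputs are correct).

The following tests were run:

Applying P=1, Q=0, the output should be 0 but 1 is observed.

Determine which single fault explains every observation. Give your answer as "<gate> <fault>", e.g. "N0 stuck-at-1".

N4 stuck-at-1

Fault-free values for test 1 (P=1, Q=0): N0=1, N1=0, N2=1, N3=1, N4=0, giving Y=0. Observed 1.
Test 1: faults giving observed 1 are {N4 stuck-at-1}.
Only N4 stuck-at-1 is consistent with every test.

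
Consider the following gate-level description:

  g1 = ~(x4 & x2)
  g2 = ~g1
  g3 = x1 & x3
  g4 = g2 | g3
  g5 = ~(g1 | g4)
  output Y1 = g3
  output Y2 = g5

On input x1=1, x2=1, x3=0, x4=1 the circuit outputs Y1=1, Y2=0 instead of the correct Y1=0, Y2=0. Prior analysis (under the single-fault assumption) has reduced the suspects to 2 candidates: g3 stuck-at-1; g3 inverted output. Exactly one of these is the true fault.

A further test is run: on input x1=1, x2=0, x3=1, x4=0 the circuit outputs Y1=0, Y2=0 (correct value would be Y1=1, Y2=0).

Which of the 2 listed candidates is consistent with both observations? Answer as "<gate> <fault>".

g3 inverted output

Evaluate each candidate on input x1=1, x2=0, x3=1, x4=0:
  g3 stuck-at-1: g1=1, g2=0, g3=1 [stuck-at-1], g4=1, g5=0 → Y1=1, Y2=0 — eliminated
  g3 inverted output: g1=1, g2=0, g3=0 [inverted output], g4=0, g5=0 → Y1=0, Y2=0 — matches
Only g3 inverted output reproduces the observed Y1=0, Y2=0.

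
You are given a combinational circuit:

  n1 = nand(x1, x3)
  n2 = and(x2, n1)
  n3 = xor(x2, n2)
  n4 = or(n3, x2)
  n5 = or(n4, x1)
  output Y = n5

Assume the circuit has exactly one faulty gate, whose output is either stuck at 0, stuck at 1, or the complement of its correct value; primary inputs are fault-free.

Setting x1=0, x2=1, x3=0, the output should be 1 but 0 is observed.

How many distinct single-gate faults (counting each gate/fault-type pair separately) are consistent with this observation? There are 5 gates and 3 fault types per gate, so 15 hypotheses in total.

4

Fault-free: n1=1, n2=1, n3=0, n4=1, n5=1 → 1. Observed 0.
  n1: none of the 3 fault types match ✗
  n2: none of the 3 fault types match ✗
  n3: none of the 3 fault types match ✗
  n4: stuck-at-0, inverted output ✓; others ✗
  n5: stuck-at-0, inverted output ✓; others ✗
Consistent faults: {n4 stuck-at-0, n4 inverted output, n5 stuck-at-0, n5 inverted output} — 4 in all.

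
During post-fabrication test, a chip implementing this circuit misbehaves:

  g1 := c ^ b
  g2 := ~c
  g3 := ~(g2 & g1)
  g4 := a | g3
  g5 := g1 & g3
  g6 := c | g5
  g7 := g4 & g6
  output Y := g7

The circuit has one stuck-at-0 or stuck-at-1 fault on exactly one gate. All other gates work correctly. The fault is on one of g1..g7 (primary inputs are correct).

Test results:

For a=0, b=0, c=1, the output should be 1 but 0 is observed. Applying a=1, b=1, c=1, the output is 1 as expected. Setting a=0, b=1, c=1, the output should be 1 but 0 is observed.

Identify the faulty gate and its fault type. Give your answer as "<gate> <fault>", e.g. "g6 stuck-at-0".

Fault-free values for test 1 (a=0, b=0, c=1): g1=1, g2=0, g3=1, g4=1, g5=1, g6=1, g7=1, giving Y=1. Observed 0.
Test 1: faults giving observed 0 are {g2 stuck-at-1, g3 stuck-at-0, g4 stuck-at-0, g6 stuck-at-0, g7 stuck-at-0}.
Test 2 (a=1, b=1, c=1): fault-free g1=0, g2=0, g3=1, g4=1, g5=0, g6=1, g7=1 → 1; observed 1. Eliminates g4 stuck-at-0, g6 stuck-at-0, g7 stuck-at-0.
Test 3 (a=0, b=1, c=1): fault-free g1=0, g2=0, g3=1, g4=1, g5=0, g6=1, g7=1 → 1; observed 0. Eliminates g2 stuck-at-1.
Only g3 stuck-at-0 is consistent with every test.

g3 stuck-at-0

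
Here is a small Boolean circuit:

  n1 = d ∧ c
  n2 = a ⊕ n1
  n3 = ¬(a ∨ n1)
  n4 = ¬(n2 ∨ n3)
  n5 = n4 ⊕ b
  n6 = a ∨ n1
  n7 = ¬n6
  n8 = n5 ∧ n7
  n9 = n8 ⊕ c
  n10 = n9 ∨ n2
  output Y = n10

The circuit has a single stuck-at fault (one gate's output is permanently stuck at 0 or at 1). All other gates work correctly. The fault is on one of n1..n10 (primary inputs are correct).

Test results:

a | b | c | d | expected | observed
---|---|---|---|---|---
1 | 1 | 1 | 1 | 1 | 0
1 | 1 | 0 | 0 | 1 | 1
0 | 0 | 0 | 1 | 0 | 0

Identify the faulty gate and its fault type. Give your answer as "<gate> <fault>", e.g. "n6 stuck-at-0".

n9 stuck-at-0

Fault-free values for test 1 (a=1, b=1, c=1, d=1): n1=1, n2=0, n3=0, n4=1, n5=0, n6=1, n7=0, n8=0, n9=1, n10=1, giving Y=1. Observed 0.
Test 1: faults giving observed 0 are {n8 stuck-at-1, n9 stuck-at-0, n10 stuck-at-0}.
Test 2 (a=1, b=1, c=0, d=0): fault-free n1=0, n2=1, n3=0, n4=0, n5=1, n6=1, n7=0, n8=0, n9=0, n10=1 → 1; observed 1. Eliminates n10 stuck-at-0.
Test 3 (a=0, b=0, c=0, d=1): fault-free n1=0, n2=0, n3=1, n4=0, n5=0, n6=0, n7=1, n8=0, n9=0, n10=0 → 0; observed 0. Eliminates n8 stuck-at-1.
Only n9 stuck-at-0 is consistent with every test.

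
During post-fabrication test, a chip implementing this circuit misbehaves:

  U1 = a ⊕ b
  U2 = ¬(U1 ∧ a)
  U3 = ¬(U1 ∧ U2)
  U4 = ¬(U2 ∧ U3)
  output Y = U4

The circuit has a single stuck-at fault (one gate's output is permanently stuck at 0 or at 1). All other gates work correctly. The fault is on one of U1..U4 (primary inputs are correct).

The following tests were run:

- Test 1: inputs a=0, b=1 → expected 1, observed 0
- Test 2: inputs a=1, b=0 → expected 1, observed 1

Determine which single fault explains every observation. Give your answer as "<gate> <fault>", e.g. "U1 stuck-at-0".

U3 stuck-at-1

Fault-free values for test 1 (a=0, b=1): U1=1, U2=1, U3=0, U4=1, giving Y=1. Observed 0.
Test 1: faults giving observed 0 are {U1 stuck-at-0, U3 stuck-at-1, U4 stuck-at-0}.
Test 2 (a=1, b=0): fault-free U1=1, U2=0, U3=1, U4=1 → 1; observed 1. Eliminates U1 stuck-at-0, U4 stuck-at-0.
Only U3 stuck-at-1 is consistent with every test.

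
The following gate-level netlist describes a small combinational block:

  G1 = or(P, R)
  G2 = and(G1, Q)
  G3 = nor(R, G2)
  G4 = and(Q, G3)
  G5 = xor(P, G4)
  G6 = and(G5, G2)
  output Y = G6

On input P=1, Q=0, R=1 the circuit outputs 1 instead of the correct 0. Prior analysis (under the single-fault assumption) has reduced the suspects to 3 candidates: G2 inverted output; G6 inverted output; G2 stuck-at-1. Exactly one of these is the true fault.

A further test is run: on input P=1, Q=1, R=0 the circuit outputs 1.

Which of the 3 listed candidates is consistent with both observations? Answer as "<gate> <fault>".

Evaluate each candidate on input P=1, Q=1, R=0:
  G2 inverted output: G1=1, G2=0 [inverted output], G3=1, G4=1, G5=0, G6=0 → 0 — eliminated
  G6 inverted output: G1=1, G2=1, G3=0, G4=0, G5=1, G6=0 [inverted output] → 0 — eliminated
  G2 stuck-at-1: G1=1, G2=1 [stuck-at-1], G3=0, G4=0, G5=1, G6=1 → 1 — matches
Only G2 stuck-at-1 reproduces the observed 1.

G2 stuck-at-1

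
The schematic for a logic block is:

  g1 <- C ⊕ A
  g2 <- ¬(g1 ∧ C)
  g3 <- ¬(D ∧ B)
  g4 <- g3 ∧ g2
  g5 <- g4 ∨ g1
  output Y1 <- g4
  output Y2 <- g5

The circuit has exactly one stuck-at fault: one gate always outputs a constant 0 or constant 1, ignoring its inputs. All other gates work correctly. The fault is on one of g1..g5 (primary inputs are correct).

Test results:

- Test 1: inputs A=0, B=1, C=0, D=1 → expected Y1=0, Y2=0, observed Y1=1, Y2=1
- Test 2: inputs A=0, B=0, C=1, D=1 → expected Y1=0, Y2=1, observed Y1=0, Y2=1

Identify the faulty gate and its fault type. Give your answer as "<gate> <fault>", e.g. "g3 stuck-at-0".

g3 stuck-at-1

Fault-free values for test 1 (A=0, B=1, C=0, D=1): g1=0, g2=1, g3=0, g4=0, g5=0, giving Y1=0, Y2=0. Observed Y1=1, Y2=1.
Test 1: faults giving observed Y1=1, Y2=1 are {g3 stuck-at-1, g4 stuck-at-1}.
Test 2 (A=0, B=0, C=1, D=1): fault-free g1=1, g2=0, g3=1, g4=0, g5=1 → Y1=0, Y2=1; observed Y1=0, Y2=1. Eliminates g4 stuck-at-1.
Only g3 stuck-at-1 is consistent with every test.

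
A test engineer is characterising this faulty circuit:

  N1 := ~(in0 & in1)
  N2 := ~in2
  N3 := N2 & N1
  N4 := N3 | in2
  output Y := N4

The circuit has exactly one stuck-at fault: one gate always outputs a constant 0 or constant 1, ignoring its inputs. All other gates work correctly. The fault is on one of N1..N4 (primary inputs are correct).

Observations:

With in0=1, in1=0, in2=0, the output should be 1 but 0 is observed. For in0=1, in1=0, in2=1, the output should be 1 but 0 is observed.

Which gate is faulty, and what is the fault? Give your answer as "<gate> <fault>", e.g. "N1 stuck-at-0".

Fault-free values for test 1 (in0=1, in1=0, in2=0): N1=1, N2=1, N3=1, N4=1, giving Y=1. Observed 0.
Test 1: faults giving observed 0 are {N1 stuck-at-0, N2 stuck-at-0, N3 stuck-at-0, N4 stuck-at-0}.
Test 2 (in0=1, in1=0, in2=1): fault-free N1=1, N2=0, N3=0, N4=1 → 1; observed 0. Eliminates N1 stuck-at-0, N2 stuck-at-0, N3 stuck-at-0.
Only N4 stuck-at-0 is consistent with every test.

N4 stuck-at-0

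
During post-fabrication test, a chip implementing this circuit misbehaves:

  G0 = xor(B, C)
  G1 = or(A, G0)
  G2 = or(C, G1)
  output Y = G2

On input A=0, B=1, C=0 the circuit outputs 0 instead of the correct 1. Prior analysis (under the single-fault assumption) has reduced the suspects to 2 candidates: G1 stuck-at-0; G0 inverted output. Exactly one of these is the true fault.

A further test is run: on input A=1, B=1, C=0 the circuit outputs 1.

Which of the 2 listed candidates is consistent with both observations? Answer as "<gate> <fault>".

G0 inverted output

Evaluate each candidate on input A=1, B=1, C=0:
  G1 stuck-at-0: G0=1, G1=0 [stuck-at-0], G2=0 → 0 — eliminated
  G0 inverted output: G0=0 [inverted output], G1=1, G2=1 → 1 — matches
Only G0 inverted output reproduces the observed 1.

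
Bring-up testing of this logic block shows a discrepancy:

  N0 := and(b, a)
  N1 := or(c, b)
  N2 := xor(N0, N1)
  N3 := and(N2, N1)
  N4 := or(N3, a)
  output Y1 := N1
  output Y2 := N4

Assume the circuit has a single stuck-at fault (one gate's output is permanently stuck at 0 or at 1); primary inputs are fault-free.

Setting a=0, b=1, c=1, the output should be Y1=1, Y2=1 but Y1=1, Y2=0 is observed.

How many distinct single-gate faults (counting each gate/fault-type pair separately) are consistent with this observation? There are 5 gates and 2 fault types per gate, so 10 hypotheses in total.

4

Fault-free: N0=0, N1=1, N2=1, N3=1, N4=1 → Y1=1, Y2=1. Observed Y1=1, Y2=0.
  N0 stuck-at-0: output Y1=1, Y2=1 ✗
  N0 stuck-at-1: output Y1=1, Y2=0 ✓
  N1 stuck-at-0: output Y1=0, Y2=0 ✗
  N1 stuck-at-1: output Y1=1, Y2=1 ✗
  N2 stuck-at-0: output Y1=1, Y2=0 ✓
  N2 stuck-at-1: output Y1=1, Y2=1 ✗
  N3 stuck-at-0: output Y1=1, Y2=0 ✓
  N3 stuck-at-1: output Y1=1, Y2=1 ✗
  N4 stuck-at-0: output Y1=1, Y2=0 ✓
  N4 stuck-at-1: output Y1=1, Y2=1 ✗
Consistent faults: {N0 stuck-at-1, N2 stuck-at-0, N3 stuck-at-0, N4 stuck-at-0} — 4 in all.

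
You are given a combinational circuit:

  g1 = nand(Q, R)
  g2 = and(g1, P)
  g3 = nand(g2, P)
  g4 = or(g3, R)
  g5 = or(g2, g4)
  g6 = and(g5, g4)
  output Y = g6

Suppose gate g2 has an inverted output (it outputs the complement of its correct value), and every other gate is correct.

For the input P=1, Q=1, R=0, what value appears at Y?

Propagate with g2 forced: g1=1, g2=0 [inverted output], g3=1, g4=1, g5=1, g6=1.
So Y = 1. (Without the fault it would be 0.)

1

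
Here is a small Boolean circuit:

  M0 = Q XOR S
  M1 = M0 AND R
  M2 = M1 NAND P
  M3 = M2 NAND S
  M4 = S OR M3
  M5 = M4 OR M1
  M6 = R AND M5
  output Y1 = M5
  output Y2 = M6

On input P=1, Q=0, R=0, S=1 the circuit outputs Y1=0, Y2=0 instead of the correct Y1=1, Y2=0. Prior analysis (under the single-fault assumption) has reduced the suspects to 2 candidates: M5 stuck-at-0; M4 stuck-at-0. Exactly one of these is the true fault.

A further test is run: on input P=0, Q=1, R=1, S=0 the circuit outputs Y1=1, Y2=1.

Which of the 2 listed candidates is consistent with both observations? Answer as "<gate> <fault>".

M4 stuck-at-0

Evaluate each candidate on input P=0, Q=1, R=1, S=0:
  M5 stuck-at-0: M0=1, M1=1, M2=1, M3=1, M4=1, M5=0 [stuck-at-0], M6=0 → Y1=0, Y2=0 — eliminated
  M4 stuck-at-0: M0=1, M1=1, M2=1, M3=1, M4=0 [stuck-at-0], M5=1, M6=1 → Y1=1, Y2=1 — matches
Only M4 stuck-at-0 reproduces the observed Y1=1, Y2=1.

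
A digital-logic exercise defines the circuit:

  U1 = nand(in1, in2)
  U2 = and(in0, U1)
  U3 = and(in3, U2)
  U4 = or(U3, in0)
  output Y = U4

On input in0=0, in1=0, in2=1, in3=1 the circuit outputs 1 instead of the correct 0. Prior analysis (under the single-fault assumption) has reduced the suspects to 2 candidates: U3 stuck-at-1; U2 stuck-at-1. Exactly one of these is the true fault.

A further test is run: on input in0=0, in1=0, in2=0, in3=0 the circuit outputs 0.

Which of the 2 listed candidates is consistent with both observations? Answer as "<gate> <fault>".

U2 stuck-at-1

Evaluate each candidate on input in0=0, in1=0, in2=0, in3=0:
  U3 stuck-at-1: U1=1, U2=0, U3=1 [stuck-at-1], U4=1 → 1 — eliminated
  U2 stuck-at-1: U1=1, U2=1 [stuck-at-1], U3=0, U4=0 → 0 — matches
Only U2 stuck-at-1 reproduces the observed 0.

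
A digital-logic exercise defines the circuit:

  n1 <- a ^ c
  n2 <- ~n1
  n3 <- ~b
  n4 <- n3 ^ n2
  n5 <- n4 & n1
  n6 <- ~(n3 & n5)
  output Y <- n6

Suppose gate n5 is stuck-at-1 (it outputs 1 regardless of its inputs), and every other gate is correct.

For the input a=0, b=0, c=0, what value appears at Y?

0

Propagate with n5 forced: n1=0, n2=1, n3=1, n4=0, n5=1 [stuck-at-1], n6=0.
So Y = 0. (Without the fault it would be 1.)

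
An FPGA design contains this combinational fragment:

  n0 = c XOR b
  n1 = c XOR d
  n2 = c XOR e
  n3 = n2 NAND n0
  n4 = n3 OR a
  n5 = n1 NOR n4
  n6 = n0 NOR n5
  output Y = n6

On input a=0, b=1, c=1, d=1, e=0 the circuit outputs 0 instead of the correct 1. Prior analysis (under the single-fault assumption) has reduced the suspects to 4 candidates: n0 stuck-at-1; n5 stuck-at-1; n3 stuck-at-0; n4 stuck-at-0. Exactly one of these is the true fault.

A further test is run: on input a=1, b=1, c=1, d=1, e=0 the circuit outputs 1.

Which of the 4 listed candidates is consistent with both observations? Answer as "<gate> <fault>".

n3 stuck-at-0

Evaluate each candidate on input a=1, b=1, c=1, d=1, e=0:
  n0 stuck-at-1: n0=1 [stuck-at-1], n1=0, n2=1, n3=0, n4=1, n5=0, n6=0 → 0 — eliminated
  n5 stuck-at-1: n0=0, n1=0, n2=1, n3=1, n4=1, n5=1 [stuck-at-1], n6=0 → 0 — eliminated
  n3 stuck-at-0: n0=0, n1=0, n2=1, n3=0 [stuck-at-0], n4=1, n5=0, n6=1 → 1 — matches
  n4 stuck-at-0: n0=0, n1=0, n2=1, n3=1, n4=0 [stuck-at-0], n5=1, n6=0 → 0 — eliminated
Only n3 stuck-at-0 reproduces the observed 1.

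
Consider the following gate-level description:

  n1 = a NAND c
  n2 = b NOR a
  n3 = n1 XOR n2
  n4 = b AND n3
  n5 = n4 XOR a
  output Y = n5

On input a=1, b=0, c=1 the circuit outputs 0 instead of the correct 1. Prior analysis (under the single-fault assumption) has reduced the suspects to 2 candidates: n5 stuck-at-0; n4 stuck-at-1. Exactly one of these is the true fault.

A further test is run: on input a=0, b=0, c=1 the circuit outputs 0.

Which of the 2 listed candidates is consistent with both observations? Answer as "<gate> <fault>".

n5 stuck-at-0

Evaluate each candidate on input a=0, b=0, c=1:
  n5 stuck-at-0: n1=1, n2=1, n3=0, n4=0, n5=0 [stuck-at-0] → 0 — matches
  n4 stuck-at-1: n1=1, n2=1, n3=0, n4=1 [stuck-at-1], n5=1 → 1 — eliminated
Only n5 stuck-at-0 reproduces the observed 0.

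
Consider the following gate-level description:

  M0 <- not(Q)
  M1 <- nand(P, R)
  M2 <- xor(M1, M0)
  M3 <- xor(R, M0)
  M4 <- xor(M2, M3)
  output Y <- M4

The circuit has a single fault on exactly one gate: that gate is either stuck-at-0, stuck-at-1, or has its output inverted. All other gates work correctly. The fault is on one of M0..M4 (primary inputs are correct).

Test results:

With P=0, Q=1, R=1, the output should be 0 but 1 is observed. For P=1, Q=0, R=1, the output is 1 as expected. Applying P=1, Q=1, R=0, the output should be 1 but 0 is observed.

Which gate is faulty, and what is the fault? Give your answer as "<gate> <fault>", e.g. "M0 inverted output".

Fault-free values for test 1 (P=0, Q=1, R=1): M0=0, M1=1, M2=1, M3=1, M4=0, giving Y=0. Observed 1.
Test 1: faults giving observed 1 are {M1 stuck-at-0, M1 inverted output, M2 stuck-at-0, M2 inverted output, M3 stuck-at-0, M3 inverted output, M4 stuck-at-1, M4 inverted output}.
Test 2 (P=1, Q=0, R=1): fault-free M0=1, M1=0, M2=1, M3=0, M4=1 → 1; observed 1. Eliminates M1 inverted output, M2 stuck-at-0, M2 inverted output, M3 inverted output, M4 inverted output.
Test 3 (P=1, Q=1, R=0): fault-free M0=0, M1=1, M2=1, M3=0, M4=1 → 1; observed 0. Eliminates M3 stuck-at-0, M4 stuck-at-1.
Only M1 stuck-at-0 is consistent with every test.

M1 stuck-at-0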